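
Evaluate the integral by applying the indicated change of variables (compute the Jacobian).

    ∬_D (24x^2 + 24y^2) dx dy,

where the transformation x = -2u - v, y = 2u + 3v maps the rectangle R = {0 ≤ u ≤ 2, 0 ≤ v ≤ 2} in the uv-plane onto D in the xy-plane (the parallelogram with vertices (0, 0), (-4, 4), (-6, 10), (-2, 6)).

Compute the Jacobian determinant of (x, y) with respect to (u, v):

    ∂(x,y)/∂(u,v) = | -2  -1 | = (-2)(3) - (-1)(2) = -4.
                   | 2  3 |

Its absolute value is |J| = 4 (the area scaling factor).

Substituting x = -2u - v, y = 2u + 3v into the integrand,

    24x^2 + 24y^2 → 192u^2 + 384u v + 240v^2,

so the integral becomes

    ∬_R (192u^2 + 384u v + 240v^2) · |J| du dv = ∫_0^2 ∫_0^2 (768u^2 + 1536u v + 960v^2) dv du.

Inner (v): 1536u^2 + 3072u + 2560.
Outer (u): 15360.

Therefore ∬_D (24x^2 + 24y^2) dx dy = 15360.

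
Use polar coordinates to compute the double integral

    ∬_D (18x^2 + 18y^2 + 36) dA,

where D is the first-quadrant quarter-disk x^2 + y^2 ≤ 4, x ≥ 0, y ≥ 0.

The region D is 0 ≤ r ≤ 2, 0 ≤ θ ≤ π/2 in polar coordinates, where x = r cos(θ), y = r sin(θ), and dA = r dr dθ.

Under the substitution, the integrand becomes 18r^2 + 36, so

    ∬_D (18x^2 + 18y^2 + 36) dA = ∫_{0}^{π/2} ∫_{0}^{2} (18r^2 + 36) · r dr dθ.

Inner integral (in r): ∫_{0}^{2} (18r^2 + 36) · r dr = 144.

Outer integral (in θ): ∫_{0}^{π/2} (144) dθ = 72π.

Therefore ∬_D (18x^2 + 18y^2 + 36) dA = 72π.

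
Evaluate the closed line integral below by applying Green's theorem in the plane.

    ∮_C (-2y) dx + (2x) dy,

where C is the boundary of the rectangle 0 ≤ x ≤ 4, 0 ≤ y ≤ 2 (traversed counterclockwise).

Green's theorem converts the closed line integral into a double integral over the enclosed region D:

    ∮_C P dx + Q dy = ∬_D (∂Q/∂x - ∂P/∂y) dA.

Here P = -2y, Q = 2x, so

    ∂Q/∂x = 2,    ∂P/∂y = -2,
    ∂Q/∂x - ∂P/∂y = 4.

D is the region 0 ≤ x ≤ 4, 0 ≤ y ≤ 2. Evaluating the double integral:

    ∬_D (4) dA = ∫_0^{4} ∫_0^{2} (4) dy dx.

Inner (y from 0 to 2): 8.
Outer (x from 0 to 4): 32.

Therefore ∮_C P dx + Q dy = 32.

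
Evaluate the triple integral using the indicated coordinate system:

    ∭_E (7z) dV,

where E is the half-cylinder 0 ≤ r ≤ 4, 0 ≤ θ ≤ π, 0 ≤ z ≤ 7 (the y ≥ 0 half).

In cylindrical coordinates, x = r cos(θ), y = r sin(θ), z = z, and dV = r dr dθ dz.

The integrand becomes 7z, so

    ∭_E (7z) dV = ∫_{0}^{π} ∫_{0}^{4} ∫_{0}^{7} (7z) · r dz dr dθ.

Inner (z): 343r/2.
Middle (r from 0 to 4): 1372.
Outer (θ): 1372π.

Therefore the triple integral equals 1372π.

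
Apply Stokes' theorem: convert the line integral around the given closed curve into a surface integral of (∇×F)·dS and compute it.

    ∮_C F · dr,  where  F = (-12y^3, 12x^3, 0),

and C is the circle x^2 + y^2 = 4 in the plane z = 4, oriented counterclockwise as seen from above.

Let S be the flat disk x^2 + y^2 ≤ 4 in the plane z = 4, with upward unit normal n̂ = ẑ. By Stokes' theorem,

    ∮_C F · dr = ∬_S (∇ × F) · n̂ dS = ∬_D (curl F)_z dA,

where D is the disk x^2 + y^2 ≤ 4.

Compute the curl of F = (-12y^3, 12x^3, 0):
    (∇ × F)_x = ∂F_z/∂y - ∂F_y/∂z = 0,
    (∇ × F)_y = ∂F_x/∂z - ∂F_z/∂x = 0,
    (∇ × F)_z = ∂F_y/∂x - ∂F_x/∂y = 36x^2 + 36y^2.

On z = 4, (curl F)_z = 36x^2 + 36y^2.

Convert to polar (x = r cos θ, y = r sin θ, dA = r dr dθ); the integrand becomes 36r^2, so

    ∬_D (curl F)_z dA = ∫_0^{2π} ∫_0^{2} (36r^2) · r dr dθ.

Inner (r from 0 to 2): 144.
Outer (θ from 0 to 2π): 288π.

Therefore ∮_C F · dr = 288π.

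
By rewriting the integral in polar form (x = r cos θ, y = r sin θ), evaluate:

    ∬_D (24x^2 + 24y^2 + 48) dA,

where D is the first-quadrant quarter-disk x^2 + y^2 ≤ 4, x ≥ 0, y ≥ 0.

The region D is 0 ≤ r ≤ 2, 0 ≤ θ ≤ π/2 in polar coordinates, where x = r cos(θ), y = r sin(θ), and dA = r dr dθ.

Under the substitution, the integrand becomes 24r^2 + 48, so

    ∬_D (24x^2 + 24y^2 + 48) dA = ∫_{0}^{π/2} ∫_{0}^{2} (24r^2 + 48) · r dr dθ.

Inner integral (in r): ∫_{0}^{2} (24r^2 + 48) · r dr = 192.

Outer integral (in θ): ∫_{0}^{π/2} (192) dθ = 96π.

Therefore ∬_D (24x^2 + 24y^2 + 48) dA = 96π.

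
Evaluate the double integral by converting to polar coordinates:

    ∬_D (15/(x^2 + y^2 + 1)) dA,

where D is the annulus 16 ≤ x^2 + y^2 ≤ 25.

The region D is 4 ≤ r ≤ 5, 0 ≤ θ ≤ 2π in polar coordinates, where x = r cos(θ), y = r sin(θ), and dA = r dr dθ.

Under the substitution, the integrand becomes 15/(r^2 + 1), so

    ∬_D (15/(x^2 + y^2 + 1)) dA = ∫_{0}^{2π} ∫_{4}^{5} (15/(r^2 + 1)) · r dr dθ.

Inner integral (in r): ∫_{4}^{5} (15/(r^2 + 1)) · r dr = log(8031810176sqrt(442)/6975757441).

Outer integral (in θ): ∫_{0}^{2π} (log(8031810176sqrt(442)/6975757441)) dθ = log((8031810176sqrt(442)/6975757441)^(2π)).

Therefore ∬_D (15/(x^2 + y^2 + 1)) dA = log((8031810176sqrt(442)/6975757441)^(2π)).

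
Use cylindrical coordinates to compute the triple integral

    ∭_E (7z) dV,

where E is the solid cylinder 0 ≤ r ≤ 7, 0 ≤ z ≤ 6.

In cylindrical coordinates, x = r cos(θ), y = r sin(θ), z = z, and dV = r dr dθ dz.

The integrand becomes 7z, so

    ∭_E (7z) dV = ∫_{0}^{2π} ∫_{0}^{7} ∫_{0}^{6} (7z) · r dz dr dθ.

Inner (z): 126r.
Middle (r from 0 to 7): 3087.
Outer (θ): 6174π.

Therefore the triple integral equals 6174π.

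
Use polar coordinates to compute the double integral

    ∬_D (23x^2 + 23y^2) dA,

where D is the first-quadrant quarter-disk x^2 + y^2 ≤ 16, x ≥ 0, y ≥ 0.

The region D is 0 ≤ r ≤ 4, 0 ≤ θ ≤ π/2 in polar coordinates, where x = r cos(θ), y = r sin(θ), and dA = r dr dθ.

Under the substitution, the integrand becomes 23r^2, so

    ∬_D (23x^2 + 23y^2) dA = ∫_{0}^{π/2} ∫_{0}^{4} (23r^2) · r dr dθ.

Inner integral (in r): ∫_{0}^{4} (23r^2) · r dr = 1472.

Outer integral (in θ): ∫_{0}^{π/2} (1472) dθ = 736π.

Therefore ∬_D (23x^2 + 23y^2) dA = 736π.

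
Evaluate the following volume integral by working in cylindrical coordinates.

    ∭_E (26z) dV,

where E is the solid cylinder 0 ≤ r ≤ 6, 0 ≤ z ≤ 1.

In cylindrical coordinates, x = r cos(θ), y = r sin(θ), z = z, and dV = r dr dθ dz.

The integrand becomes 26z, so

    ∭_E (26z) dV = ∫_{0}^{2π} ∫_{0}^{6} ∫_{0}^{1} (26z) · r dz dr dθ.

Inner (z): 13r.
Middle (r from 0 to 6): 234.
Outer (θ): 468π.

Therefore the triple integral equals 468π.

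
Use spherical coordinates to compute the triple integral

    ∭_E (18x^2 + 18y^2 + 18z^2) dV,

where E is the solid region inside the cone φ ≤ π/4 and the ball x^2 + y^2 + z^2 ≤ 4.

In spherical coordinates, x = ρ sin(φ) cos(θ), y = ρ sin(φ) sin(θ), z = ρ cos(φ), and dV = ρ^2 sin(φ) dρ dφ dθ.

The integrand becomes 18ρ^2, so

    ∭_E (18x^2 + 18y^2 + 18z^2) dV = ∫_{0}^{2π} ∫_{0}^{π/4} ∫_{0}^{2} (18ρ^2) · ρ^2 sin(φ) dρ dφ dθ.

Inner (ρ): 576sin(φ)/5.
Middle (φ): 576/5 - 288sqrt(2)/5.
Outer (θ): 576π (2 - sqrt(2))/5.

Therefore the triple integral equals 576π (2 - sqrt(2))/5.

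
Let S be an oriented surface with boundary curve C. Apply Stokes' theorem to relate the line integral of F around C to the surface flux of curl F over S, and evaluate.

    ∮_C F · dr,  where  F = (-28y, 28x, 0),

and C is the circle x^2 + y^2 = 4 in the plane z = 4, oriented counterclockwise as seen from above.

Let S be the flat disk x^2 + y^2 ≤ 4 in the plane z = 4, with upward unit normal n̂ = ẑ. By Stokes' theorem,

    ∮_C F · dr = ∬_S (∇ × F) · n̂ dS = ∬_D (curl F)_z dA,

where D is the disk x^2 + y^2 ≤ 4.

Compute the curl of F = (-28y, 28x, 0):
    (∇ × F)_x = ∂F_z/∂y - ∂F_y/∂z = 0,
    (∇ × F)_y = ∂F_x/∂z - ∂F_z/∂x = 0,
    (∇ × F)_z = ∂F_y/∂x - ∂F_x/∂y = 56.

On z = 4, (curl F)_z = 56.

Convert to polar (x = r cos θ, y = r sin θ, dA = r dr dθ); the integrand becomes 56, so

    ∬_D (curl F)_z dA = ∫_0^{2π} ∫_0^{2} (56) · r dr dθ.

Inner (r from 0 to 2): 112.
Outer (θ from 0 to 2π): 224π.

Therefore ∮_C F · dr = 224π.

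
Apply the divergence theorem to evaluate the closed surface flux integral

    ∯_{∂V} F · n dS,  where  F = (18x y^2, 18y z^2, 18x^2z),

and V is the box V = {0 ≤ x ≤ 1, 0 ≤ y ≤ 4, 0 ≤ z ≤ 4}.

By the divergence theorem,

    ∯_{∂V} F · n dS = ∭_V (∇ · F) dV.

Compute the divergence:
    ∇ · F = ∂F_x/∂x + ∂F_y/∂y + ∂F_z/∂z = 18y^2 + 18z^2 + 18x^2 = 18x^2 + 18y^2 + 18z^2.

V is a rectangular box, so dV = dx dy dz with 0 ≤ x ≤ 1, 0 ≤ y ≤ 4, 0 ≤ z ≤ 4.

Integrate (18x^2 + 18y^2 + 18z^2) over V as an iterated integral:

    ∭_V (∇·F) dV = ∫_0^{1} ∫_0^{4} ∫_0^{4} (18x^2 + 18y^2 + 18z^2) dz dy dx.

Inner (z from 0 to 4): 72x^2 + 72y^2 + 384.
Middle (y from 0 to 4): 288x^2 + 3072.
Outer (x from 0 to 1): 3168.

Therefore ∯_{∂V} F · n dS = 3168.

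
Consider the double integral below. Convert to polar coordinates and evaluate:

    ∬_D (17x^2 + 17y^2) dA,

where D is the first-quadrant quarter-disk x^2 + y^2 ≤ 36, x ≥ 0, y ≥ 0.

The region D is 0 ≤ r ≤ 6, 0 ≤ θ ≤ π/2 in polar coordinates, where x = r cos(θ), y = r sin(θ), and dA = r dr dθ.

Under the substitution, the integrand becomes 17r^2, so

    ∬_D (17x^2 + 17y^2) dA = ∫_{0}^{π/2} ∫_{0}^{6} (17r^2) · r dr dθ.

Inner integral (in r): ∫_{0}^{6} (17r^2) · r dr = 5508.

Outer integral (in θ): ∫_{0}^{π/2} (5508) dθ = 2754π.

Therefore ∬_D (17x^2 + 17y^2) dA = 2754π.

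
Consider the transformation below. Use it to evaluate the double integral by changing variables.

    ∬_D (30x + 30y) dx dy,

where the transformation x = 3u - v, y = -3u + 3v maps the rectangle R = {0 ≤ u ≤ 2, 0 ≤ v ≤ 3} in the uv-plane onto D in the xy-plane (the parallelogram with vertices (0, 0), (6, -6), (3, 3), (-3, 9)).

Compute the Jacobian determinant of (x, y) with respect to (u, v):

    ∂(x,y)/∂(u,v) = | 3  -1 | = (3)(3) - (-1)(-3) = 6.
                   | -3  3 |

Its absolute value is |J| = 6 (the area scaling factor).

Substituting x = 3u - v, y = -3u + 3v into the integrand,

    30x + 30y → 60v,

so the integral becomes

    ∬_R (60v) · |J| du dv = ∫_0^2 ∫_0^3 (360v) dv du.

Inner (v): 1620.
Outer (u): 3240.

Therefore ∬_D (30x + 30y) dx dy = 3240.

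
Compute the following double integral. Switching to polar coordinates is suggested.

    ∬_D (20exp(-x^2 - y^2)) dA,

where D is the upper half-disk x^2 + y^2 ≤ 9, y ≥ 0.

The region D is 0 ≤ r ≤ 3, 0 ≤ θ ≤ π in polar coordinates, where x = r cos(θ), y = r sin(θ), and dA = r dr dθ.

Under the substitution, the integrand becomes 20exp(-r^2), so

    ∬_D (20exp(-x^2 - y^2)) dA = ∫_{0}^{π} ∫_{0}^{3} (20exp(-r^2)) · r dr dθ.

Inner integral (in r): ∫_{0}^{3} (20exp(-r^2)) · r dr = 10 - 10exp(-9).

Outer integral (in θ): ∫_{0}^{π} (10 - 10exp(-9)) dθ = -10π exp(-9) + 10π.

Therefore ∬_D (20exp(-x^2 - y^2)) dA = -10π exp(-9) + 10π.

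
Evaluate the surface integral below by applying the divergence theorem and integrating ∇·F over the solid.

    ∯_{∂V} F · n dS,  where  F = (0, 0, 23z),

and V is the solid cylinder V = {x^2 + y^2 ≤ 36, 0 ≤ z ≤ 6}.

By the divergence theorem,

    ∯_{∂V} F · n dS = ∭_V (∇ · F) dV.

Compute the divergence:
    ∇ · F = ∂F_x/∂x + ∂F_y/∂y + ∂F_z/∂z = 0 + 0 + 23 = 23.

In cylindrical coordinates, x = r cos(θ), y = r sin(θ), z = z, dV = r dr dθ dz, with 0 ≤ r ≤ 6, 0 ≤ θ ≤ 2π, 0 ≤ z ≤ 6.

The integrand, after substitution and multiplying by the volume element, becomes (23) · r, so

    ∭_V (∇·F) dV = ∫_0^{2π} ∫_0^{6} ∫_0^{6} (23) · r dz dr dθ.

Inner (z from 0 to 6): 138r.
Middle (r from 0 to 6): 2484.
Outer (θ from 0 to 2π): 4968π.

Therefore ∯_{∂V} F · n dS = 4968π.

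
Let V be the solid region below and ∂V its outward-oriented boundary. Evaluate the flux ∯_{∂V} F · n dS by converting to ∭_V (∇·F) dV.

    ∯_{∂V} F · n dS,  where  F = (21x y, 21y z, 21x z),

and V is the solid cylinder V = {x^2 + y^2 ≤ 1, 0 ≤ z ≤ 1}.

By the divergence theorem,

    ∯_{∂V} F · n dS = ∭_V (∇ · F) dV.

Compute the divergence:
    ∇ · F = ∂F_x/∂x + ∂F_y/∂y + ∂F_z/∂z = 21y + 21z + 21x = 21x + 21y + 21z.

In cylindrical coordinates, x = r cos(θ), y = r sin(θ), z = z, dV = r dr dθ dz, with 0 ≤ r ≤ 1, 0 ≤ θ ≤ 2π, 0 ≤ z ≤ 1.

The integrand, after substitution and multiplying by the volume element, becomes (21sqrt(2)r sin(θ + π/4) + 21z) · r, so

    ∭_V (∇·F) dV = ∫_0^{2π} ∫_0^{1} ∫_0^{1} (21sqrt(2)r sin(θ + π/4) + 21z) · r dz dr dθ.

Inner (z from 0 to 1): 21r (2sqrt(2)r sin(θ + π/4) + 1)/2.
Middle (r from 0 to 1): 7sqrt(2)sin(θ + π/4) + 21/4.
Outer (θ from 0 to 2π): 21π/2.

Therefore ∯_{∂V} F · n dS = 21π/2.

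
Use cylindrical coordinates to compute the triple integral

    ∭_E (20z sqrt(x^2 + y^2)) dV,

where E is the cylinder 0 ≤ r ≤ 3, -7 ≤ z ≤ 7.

In cylindrical coordinates, x = r cos(θ), y = r sin(θ), z = z, and dV = r dr dθ dz.

The integrand becomes 20r z, so

    ∭_E (20z sqrt(x^2 + y^2)) dV = ∫_{0}^{2π} ∫_{0}^{3} ∫_{-7}^{7} (20r z) · r dz dr dθ.

Inner (z): 0.
Middle (r from 0 to 3): 0.
Outer (θ): 0.

Therefore the triple integral equals 0.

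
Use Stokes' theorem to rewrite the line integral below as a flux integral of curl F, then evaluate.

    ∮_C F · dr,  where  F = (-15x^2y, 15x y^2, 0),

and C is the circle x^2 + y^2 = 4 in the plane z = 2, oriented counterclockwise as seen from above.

Let S be the flat disk x^2 + y^2 ≤ 4 in the plane z = 2, with upward unit normal n̂ = ẑ. By Stokes' theorem,

    ∮_C F · dr = ∬_S (∇ × F) · n̂ dS = ∬_D (curl F)_z dA,

where D is the disk x^2 + y^2 ≤ 4.

Compute the curl of F = (-15x^2y, 15x y^2, 0):
    (∇ × F)_x = ∂F_z/∂y - ∂F_y/∂z = 0,
    (∇ × F)_y = ∂F_x/∂z - ∂F_z/∂x = 0,
    (∇ × F)_z = ∂F_y/∂x - ∂F_x/∂y = 15x^2 + 15y^2.

On z = 2, (curl F)_z = 15x^2 + 15y^2.

Convert to polar (x = r cos θ, y = r sin θ, dA = r dr dθ); the integrand becomes 15r^2, so

    ∬_D (curl F)_z dA = ∫_0^{2π} ∫_0^{2} (15r^2) · r dr dθ.

Inner (r from 0 to 2): 60.
Outer (θ from 0 to 2π): 120π.

Therefore ∮_C F · dr = 120π.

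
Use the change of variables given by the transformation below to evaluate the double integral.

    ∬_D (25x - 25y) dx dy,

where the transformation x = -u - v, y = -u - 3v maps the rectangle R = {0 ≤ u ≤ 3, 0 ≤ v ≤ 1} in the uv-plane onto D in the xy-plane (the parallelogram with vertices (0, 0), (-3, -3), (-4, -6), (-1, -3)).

Compute the Jacobian determinant of (x, y) with respect to (u, v):

    ∂(x,y)/∂(u,v) = | -1  -1 | = (-1)(-3) - (-1)(-1) = 2.
                   | -1  -3 |

Its absolute value is |J| = 2 (the area scaling factor).

Substituting x = -u - v, y = -u - 3v into the integrand,

    25x - 25y → 50v,

so the integral becomes

    ∬_R (50v) · |J| du dv = ∫_0^3 ∫_0^1 (100v) dv du.

Inner (v): 50.
Outer (u): 150.

Therefore ∬_D (25x - 25y) dx dy = 150.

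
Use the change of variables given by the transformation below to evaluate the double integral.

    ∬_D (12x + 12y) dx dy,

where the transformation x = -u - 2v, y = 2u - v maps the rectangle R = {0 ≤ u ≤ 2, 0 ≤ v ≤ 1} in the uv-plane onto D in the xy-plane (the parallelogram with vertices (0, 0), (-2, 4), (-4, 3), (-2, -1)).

Compute the Jacobian determinant of (x, y) with respect to (u, v):

    ∂(x,y)/∂(u,v) = | -1  -2 | = (-1)(-1) - (-2)(2) = 5.
                   | 2  -1 |

Its absolute value is |J| = 5 (the area scaling factor).

Substituting x = -u - 2v, y = 2u - v into the integrand,

    12x + 12y → 12u - 36v,

so the integral becomes

    ∬_R (12u - 36v) · |J| du dv = ∫_0^2 ∫_0^1 (60u - 180v) dv du.

Inner (v): 60u - 90.
Outer (u): -60.

Therefore ∬_D (12x + 12y) dx dy = -60.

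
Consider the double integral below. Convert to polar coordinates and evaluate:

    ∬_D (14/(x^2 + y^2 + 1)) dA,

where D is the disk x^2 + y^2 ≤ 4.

The region D is 0 ≤ r ≤ 2, 0 ≤ θ ≤ 2π in polar coordinates, where x = r cos(θ), y = r sin(θ), and dA = r dr dθ.

Under the substitution, the integrand becomes 14/(r^2 + 1), so

    ∬_D (14/(x^2 + y^2 + 1)) dA = ∫_{0}^{2π} ∫_{0}^{2} (14/(r^2 + 1)) · r dr dθ.

Inner integral (in r): ∫_{0}^{2} (14/(r^2 + 1)) · r dr = log(78125).

Outer integral (in θ): ∫_{0}^{2π} (log(78125)) dθ = 14π log(5).

Therefore ∬_D (14/(x^2 + y^2 + 1)) dA = 14π log(5).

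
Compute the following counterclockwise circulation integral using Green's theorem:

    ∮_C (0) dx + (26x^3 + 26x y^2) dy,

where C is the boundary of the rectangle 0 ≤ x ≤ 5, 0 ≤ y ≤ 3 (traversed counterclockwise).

Green's theorem converts the closed line integral into a double integral over the enclosed region D:

    ∮_C P dx + Q dy = ∬_D (∂Q/∂x - ∂P/∂y) dA.

Here P = 0, Q = 26x^3 + 26x y^2, so

    ∂Q/∂x = 78x^2 + 26y^2,    ∂P/∂y = 0,
    ∂Q/∂x - ∂P/∂y = 78x^2 + 26y^2.

D is the region 0 ≤ x ≤ 5, 0 ≤ y ≤ 3. Evaluating the double integral:

    ∬_D (78x^2 + 26y^2) dA = ∫_0^{5} ∫_0^{3} (78x^2 + 26y^2) dy dx.

Inner (y from 0 to 3): 234x^2 + 234.
Outer (x from 0 to 5): 10920.

Therefore ∮_C P dx + Q dy = 10920.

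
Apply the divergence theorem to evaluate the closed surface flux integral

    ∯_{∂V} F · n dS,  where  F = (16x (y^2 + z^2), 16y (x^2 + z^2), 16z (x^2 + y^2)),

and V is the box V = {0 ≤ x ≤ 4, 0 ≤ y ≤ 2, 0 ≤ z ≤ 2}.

By the divergence theorem,

    ∯_{∂V} F · n dS = ∭_V (∇ · F) dV.

Compute the divergence:
    ∇ · F = ∂F_x/∂x + ∂F_y/∂y + ∂F_z/∂z = 16y^2 + 16z^2 + 16x^2 + 16z^2 + 16x^2 + 16y^2 = 32x^2 + 32y^2 + 32z^2.

V is a rectangular box, so dV = dx dy dz with 0 ≤ x ≤ 4, 0 ≤ y ≤ 2, 0 ≤ z ≤ 2.

Integrate (32x^2 + 32y^2 + 32z^2) over V as an iterated integral:

    ∭_V (∇·F) dV = ∫_0^{4} ∫_0^{2} ∫_0^{2} (32x^2 + 32y^2 + 32z^2) dz dy dx.

Inner (z from 0 to 2): 64x^2 + 64y^2 + 256/3.
Middle (y from 0 to 2): 128x^2 + 1024/3.
Outer (x from 0 to 4): 4096.

Therefore ∯_{∂V} F · n dS = 4096.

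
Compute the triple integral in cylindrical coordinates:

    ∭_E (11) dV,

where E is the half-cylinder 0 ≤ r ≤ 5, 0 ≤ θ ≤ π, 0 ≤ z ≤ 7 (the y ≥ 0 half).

In cylindrical coordinates, x = r cos(θ), y = r sin(θ), z = z, and dV = r dr dθ dz.

The integrand becomes 11, so

    ∭_E (11) dV = ∫_{0}^{π} ∫_{0}^{5} ∫_{0}^{7} (11) · r dz dr dθ.

Inner (z): 77r.
Middle (r from 0 to 5): 1925/2.
Outer (θ): 1925π/2.

Therefore the triple integral equals 1925π/2.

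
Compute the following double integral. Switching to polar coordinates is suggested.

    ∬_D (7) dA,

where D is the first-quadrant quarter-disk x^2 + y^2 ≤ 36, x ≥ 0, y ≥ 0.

The region D is 0 ≤ r ≤ 6, 0 ≤ θ ≤ π/2 in polar coordinates, where x = r cos(θ), y = r sin(θ), and dA = r dr dθ.

Under the substitution, the integrand becomes 7, so

    ∬_D (7) dA = ∫_{0}^{π/2} ∫_{0}^{6} (7) · r dr dθ.

Inner integral (in r): ∫_{0}^{6} (7) · r dr = 126.

Outer integral (in θ): ∫_{0}^{π/2} (126) dθ = 63π.

Therefore ∬_D (7) dA = 63π.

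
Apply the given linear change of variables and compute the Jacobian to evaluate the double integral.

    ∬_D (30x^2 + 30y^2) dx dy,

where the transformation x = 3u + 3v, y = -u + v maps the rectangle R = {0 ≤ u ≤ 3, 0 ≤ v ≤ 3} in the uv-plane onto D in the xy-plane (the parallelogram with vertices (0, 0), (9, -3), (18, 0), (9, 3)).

Compute the Jacobian determinant of (x, y) with respect to (u, v):

    ∂(x,y)/∂(u,v) = | 3  3 | = (3)(1) - (3)(-1) = 6.
                   | -1  1 |

Its absolute value is |J| = 6 (the area scaling factor).

Substituting x = 3u + 3v, y = -u + v into the integrand,

    30x^2 + 30y^2 → 300u^2 + 480u v + 300v^2,

so the integral becomes

    ∬_R (300u^2 + 480u v + 300v^2) · |J| du dv = ∫_0^3 ∫_0^3 (1800u^2 + 2880u v + 1800v^2) dv du.

Inner (v): 5400u^2 + 12960u + 16200.
Outer (u): 155520.

Therefore ∬_D (30x^2 + 30y^2) dx dy = 155520.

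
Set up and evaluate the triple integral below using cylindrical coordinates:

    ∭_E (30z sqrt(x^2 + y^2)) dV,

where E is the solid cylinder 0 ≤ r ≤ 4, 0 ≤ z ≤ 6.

In cylindrical coordinates, x = r cos(θ), y = r sin(θ), z = z, and dV = r dr dθ dz.

The integrand becomes 30r z, so

    ∭_E (30z sqrt(x^2 + y^2)) dV = ∫_{0}^{2π} ∫_{0}^{4} ∫_{0}^{6} (30r z) · r dz dr dθ.

Inner (z): 540r^2.
Middle (r from 0 to 4): 11520.
Outer (θ): 23040π.

Therefore the triple integral equals 23040π.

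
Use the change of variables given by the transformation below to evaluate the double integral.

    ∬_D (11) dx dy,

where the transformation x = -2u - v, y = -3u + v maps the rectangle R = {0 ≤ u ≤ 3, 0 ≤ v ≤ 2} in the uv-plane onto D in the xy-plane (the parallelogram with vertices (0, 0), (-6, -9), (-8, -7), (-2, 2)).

Compute the Jacobian determinant of (x, y) with respect to (u, v):

    ∂(x,y)/∂(u,v) = | -2  -1 | = (-2)(1) - (-1)(-3) = -5.
                   | -3  1 |

Its absolute value is |J| = 5 (the area scaling factor).

Substituting x = -2u - v, y = -3u + v into the integrand,

    11 → 11,

so the integral becomes

    ∬_R (11) · |J| du dv = ∫_0^3 ∫_0^2 (55) dv du.

Inner (v): 110.
Outer (u): 330.

Therefore ∬_D (11) dx dy = 330.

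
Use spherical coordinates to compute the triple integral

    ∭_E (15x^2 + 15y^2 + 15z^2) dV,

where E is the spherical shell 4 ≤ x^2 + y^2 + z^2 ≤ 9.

In spherical coordinates, x = ρ sin(φ) cos(θ), y = ρ sin(φ) sin(θ), z = ρ cos(φ), and dV = ρ^2 sin(φ) dρ dφ dθ.

The integrand becomes 15ρ^2, so

    ∭_E (15x^2 + 15y^2 + 15z^2) dV = ∫_{0}^{2π} ∫_{0}^{π} ∫_{2}^{3} (15ρ^2) · ρ^2 sin(φ) dρ dφ dθ.

Inner (ρ): 633sin(φ).
Middle (φ): 1266.
Outer (θ): 2532π.

Therefore the triple integral equals 2532π.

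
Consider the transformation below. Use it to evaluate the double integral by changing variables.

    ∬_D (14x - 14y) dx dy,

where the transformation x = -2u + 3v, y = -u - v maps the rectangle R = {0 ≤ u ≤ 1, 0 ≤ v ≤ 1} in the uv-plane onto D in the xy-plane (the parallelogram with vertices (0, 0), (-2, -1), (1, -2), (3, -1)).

Compute the Jacobian determinant of (x, y) with respect to (u, v):

    ∂(x,y)/∂(u,v) = | -2  3 | = (-2)(-1) - (3)(-1) = 5.
                   | -1  -1 |

Its absolute value is |J| = 5 (the area scaling factor).

Substituting x = -2u + 3v, y = -u - v into the integrand,

    14x - 14y → -14u + 56v,

so the integral becomes

    ∬_R (-14u + 56v) · |J| du dv = ∫_0^1 ∫_0^1 (-70u + 280v) dv du.

Inner (v): 140 - 70u.
Outer (u): 105.

Therefore ∬_D (14x - 14y) dx dy = 105.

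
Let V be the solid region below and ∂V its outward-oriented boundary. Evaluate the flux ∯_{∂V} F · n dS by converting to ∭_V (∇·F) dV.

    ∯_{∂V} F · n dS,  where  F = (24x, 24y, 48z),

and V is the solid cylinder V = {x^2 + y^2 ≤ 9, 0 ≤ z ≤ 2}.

By the divergence theorem,

    ∯_{∂V} F · n dS = ∭_V (∇ · F) dV.

Compute the divergence:
    ∇ · F = ∂F_x/∂x + ∂F_y/∂y + ∂F_z/∂z = 24 + 24 + 48 = 96.

In cylindrical coordinates, x = r cos(θ), y = r sin(θ), z = z, dV = r dr dθ dz, with 0 ≤ r ≤ 3, 0 ≤ θ ≤ 2π, 0 ≤ z ≤ 2.

The integrand, after substitution and multiplying by the volume element, becomes (96) · r, so

    ∭_V (∇·F) dV = ∫_0^{2π} ∫_0^{3} ∫_0^{2} (96) · r dz dr dθ.

Inner (z from 0 to 2): 192r.
Middle (r from 0 to 3): 864.
Outer (θ from 0 to 2π): 1728π.

Therefore ∯_{∂V} F · n dS = 1728π.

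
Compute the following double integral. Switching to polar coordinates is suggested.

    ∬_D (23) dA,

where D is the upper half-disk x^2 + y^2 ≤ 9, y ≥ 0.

The region D is 0 ≤ r ≤ 3, 0 ≤ θ ≤ π in polar coordinates, where x = r cos(θ), y = r sin(θ), and dA = r dr dθ.

Under the substitution, the integrand becomes 23, so

    ∬_D (23) dA = ∫_{0}^{π} ∫_{0}^{3} (23) · r dr dθ.

Inner integral (in r): ∫_{0}^{3} (23) · r dr = 207/2.

Outer integral (in θ): ∫_{0}^{π} (207/2) dθ = 207π/2.

Therefore ∬_D (23) dA = 207π/2.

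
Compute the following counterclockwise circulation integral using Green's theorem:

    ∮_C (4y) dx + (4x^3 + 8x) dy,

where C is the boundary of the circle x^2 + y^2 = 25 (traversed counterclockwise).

Green's theorem converts the closed line integral into a double integral over the enclosed region D:

    ∮_C P dx + Q dy = ∬_D (∂Q/∂x - ∂P/∂y) dA.

Here P = 4y, Q = 4x^3 + 8x, so

    ∂Q/∂x = 12x^2 + 8,    ∂P/∂y = 4,
    ∂Q/∂x - ∂P/∂y = 12x^2 + 4.

D is the region x^2 + y^2 ≤ 25. Evaluating the double integral:

In polar coordinates (x = r cos θ, y = r sin θ, dA = r dr dθ) the integrand becomes 12r^2cos(θ)^2 + 4, so

    ∬_D (12x^2 + 4) dA = ∫_0^{2π} ∫_0^{5} (12r^2cos(θ)^2 + 4) · r dr dθ.

Inner (r from 0 to 5): 1875cos(θ)^2 + 50.
Outer (θ from 0 to 2π): 1975π.

Therefore ∮_C P dx + Q dy = 1975π.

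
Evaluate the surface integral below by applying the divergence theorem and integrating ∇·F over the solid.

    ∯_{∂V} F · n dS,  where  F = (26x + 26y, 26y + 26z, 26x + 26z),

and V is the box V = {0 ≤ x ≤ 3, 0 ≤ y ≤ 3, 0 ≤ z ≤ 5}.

By the divergence theorem,

    ∯_{∂V} F · n dS = ∭_V (∇ · F) dV.

Compute the divergence:
    ∇ · F = ∂F_x/∂x + ∂F_y/∂y + ∂F_z/∂z = 26 + 26 + 26 = 78.

V is a rectangular box, so dV = dx dy dz with 0 ≤ x ≤ 3, 0 ≤ y ≤ 3, 0 ≤ z ≤ 5.

Integrate (78) over V as an iterated integral:

    ∭_V (∇·F) dV = ∫_0^{3} ∫_0^{3} ∫_0^{5} (78) dz dy dx.

Inner (z from 0 to 5): 390.
Middle (y from 0 to 3): 1170.
Outer (x from 0 to 3): 3510.

Therefore ∯_{∂V} F · n dS = 3510.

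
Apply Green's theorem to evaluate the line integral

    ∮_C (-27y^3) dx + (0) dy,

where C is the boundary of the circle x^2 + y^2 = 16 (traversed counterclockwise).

Green's theorem converts the closed line integral into a double integral over the enclosed region D:

    ∮_C P dx + Q dy = ∬_D (∂Q/∂x - ∂P/∂y) dA.

Here P = -27y^3, Q = 0, so

    ∂Q/∂x = 0,    ∂P/∂y = -81y^2,
    ∂Q/∂x - ∂P/∂y = 81y^2.

D is the region x^2 + y^2 ≤ 16. Evaluating the double integral:

In polar coordinates (x = r cos θ, y = r sin θ, dA = r dr dθ) the integrand becomes 81r^2sin(θ)^2, so

    ∬_D (81y^2) dA = ∫_0^{2π} ∫_0^{4} (81r^2sin(θ)^2) · r dr dθ.

Inner (r from 0 to 4): 5184sin(θ)^2.
Outer (θ from 0 to 2π): 5184π.

Therefore ∮_C P dx + Q dy = 5184π.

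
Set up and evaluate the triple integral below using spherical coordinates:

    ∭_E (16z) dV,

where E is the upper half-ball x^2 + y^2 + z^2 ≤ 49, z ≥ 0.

In spherical coordinates, x = ρ sin(φ) cos(θ), y = ρ sin(φ) sin(θ), z = ρ cos(φ), and dV = ρ^2 sin(φ) dρ dφ dθ.

The integrand becomes 16ρ cos(φ), so

    ∭_E (16z) dV = ∫_{0}^{2π} ∫_{0}^{π/2} ∫_{0}^{7} (16ρ cos(φ)) · ρ^2 sin(φ) dρ dφ dθ.

Inner (ρ): 4802sin(2φ).
Middle (φ): 4802.
Outer (θ): 9604π.

Therefore the triple integral equals 9604π.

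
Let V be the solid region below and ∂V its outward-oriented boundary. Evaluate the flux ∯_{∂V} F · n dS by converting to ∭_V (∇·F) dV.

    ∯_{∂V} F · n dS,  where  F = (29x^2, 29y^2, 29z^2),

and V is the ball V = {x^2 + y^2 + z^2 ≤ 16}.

By the divergence theorem,

    ∯_{∂V} F · n dS = ∭_V (∇ · F) dV.

Compute the divergence:
    ∇ · F = ∂F_x/∂x + ∂F_y/∂y + ∂F_z/∂z = 58x + 58y + 58z.

In spherical coordinates, x = ρ sin(φ) cos(θ), y = ρ sin(φ) sin(θ), z = ρ cos(φ), dV = ρ^2 sin(φ) dρ dφ dθ, with 0 ≤ ρ ≤ 4, 0 ≤ φ ≤ π, 0 ≤ θ ≤ 2π.

The integrand, after substitution and multiplying by the volume element, becomes (58ρ (sqrt(2)sin(φ)sin(θ + π/4) + cos(φ))) · ρ^2 sin(φ), so

    ∭_V (∇·F) dV = ∫_0^{2π} ∫_0^{π} ∫_0^{4} (58ρ (sqrt(2)sin(φ)sin(θ + π/4) + cos(φ))) · ρ^2 sin(φ) dρ dφ dθ.

Inner (ρ from 0 to 4): 3712(sqrt(2)sin(φ)sin(θ + π/4) + cos(φ))sin(φ).
Middle (φ from 0 to π): 1856sqrt(2)π sin(θ + π/4).
Outer (θ from 0 to 2π): 0.

Therefore ∯_{∂V} F · n dS = 0.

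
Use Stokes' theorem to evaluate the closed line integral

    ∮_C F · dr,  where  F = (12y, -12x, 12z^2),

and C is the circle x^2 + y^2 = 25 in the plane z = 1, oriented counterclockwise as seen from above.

Let S be the flat disk x^2 + y^2 ≤ 25 in the plane z = 1, with upward unit normal n̂ = ẑ. By Stokes' theorem,

    ∮_C F · dr = ∬_S (∇ × F) · n̂ dS = ∬_D (curl F)_z dA,

where D is the disk x^2 + y^2 ≤ 25.

Compute the curl of F = (12y, -12x, 12z^2):
    (∇ × F)_x = ∂F_z/∂y - ∂F_y/∂z = 0,
    (∇ × F)_y = ∂F_x/∂z - ∂F_z/∂x = 0,
    (∇ × F)_z = ∂F_y/∂x - ∂F_x/∂y = -24.

On z = 1, (curl F)_z = -24.

Convert to polar (x = r cos θ, y = r sin θ, dA = r dr dθ); the integrand becomes -24, so

    ∬_D (curl F)_z dA = ∫_0^{2π} ∫_0^{5} (-24) · r dr dθ.

Inner (r from 0 to 5): -300.
Outer (θ from 0 to 2π): -600π.

Therefore ∮_C F · dr = -600π.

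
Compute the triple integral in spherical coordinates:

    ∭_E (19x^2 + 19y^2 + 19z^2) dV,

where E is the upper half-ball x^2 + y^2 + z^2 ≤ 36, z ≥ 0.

In spherical coordinates, x = ρ sin(φ) cos(θ), y = ρ sin(φ) sin(θ), z = ρ cos(φ), and dV = ρ^2 sin(φ) dρ dφ dθ.

The integrand becomes 19ρ^2, so

    ∭_E (19x^2 + 19y^2 + 19z^2) dV = ∫_{0}^{2π} ∫_{0}^{π/2} ∫_{0}^{6} (19ρ^2) · ρ^2 sin(φ) dρ dφ dθ.

Inner (ρ): 147744sin(φ)/5.
Middle (φ): 147744/5.
Outer (θ): 295488π/5.

Therefore the triple integral equals 295488π/5.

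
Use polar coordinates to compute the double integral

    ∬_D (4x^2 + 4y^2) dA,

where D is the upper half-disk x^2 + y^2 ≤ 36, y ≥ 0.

The region D is 0 ≤ r ≤ 6, 0 ≤ θ ≤ π in polar coordinates, where x = r cos(θ), y = r sin(θ), and dA = r dr dθ.

Under the substitution, the integrand becomes 4r^2, so

    ∬_D (4x^2 + 4y^2) dA = ∫_{0}^{π} ∫_{0}^{6} (4r^2) · r dr dθ.

Inner integral (in r): ∫_{0}^{6} (4r^2) · r dr = 1296.

Outer integral (in θ): ∫_{0}^{π} (1296) dθ = 1296π.

Therefore ∬_D (4x^2 + 4y^2) dA = 1296π.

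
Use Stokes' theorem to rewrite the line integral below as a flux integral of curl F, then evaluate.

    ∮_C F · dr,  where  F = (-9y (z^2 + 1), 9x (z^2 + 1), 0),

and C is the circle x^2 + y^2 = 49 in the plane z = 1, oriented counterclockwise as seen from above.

Let S be the flat disk x^2 + y^2 ≤ 49 in the plane z = 1, with upward unit normal n̂ = ẑ. By Stokes' theorem,

    ∮_C F · dr = ∬_S (∇ × F) · n̂ dS = ∬_D (curl F)_z dA,

where D is the disk x^2 + y^2 ≤ 49.

Compute the curl of F = (-9y (z^2 + 1), 9x (z^2 + 1), 0):
    (∇ × F)_x = ∂F_z/∂y - ∂F_y/∂z = -18x z,
    (∇ × F)_y = ∂F_x/∂z - ∂F_z/∂x = -18y z,
    (∇ × F)_z = ∂F_y/∂x - ∂F_x/∂y = 18z^2 + 18.

On z = 1, (curl F)_z = 36.

Convert to polar (x = r cos θ, y = r sin θ, dA = r dr dθ); the integrand becomes 36, so

    ∬_D (curl F)_z dA = ∫_0^{2π} ∫_0^{7} (36) · r dr dθ.

Inner (r from 0 to 7): 882.
Outer (θ from 0 to 2π): 1764π.

Therefore ∮_C F · dr = 1764π.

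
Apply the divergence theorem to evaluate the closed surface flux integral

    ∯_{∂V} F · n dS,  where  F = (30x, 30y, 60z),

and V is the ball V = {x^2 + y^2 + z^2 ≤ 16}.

By the divergence theorem,

    ∯_{∂V} F · n dS = ∭_V (∇ · F) dV.

Compute the divergence:
    ∇ · F = ∂F_x/∂x + ∂F_y/∂y + ∂F_z/∂z = 30 + 30 + 60 = 120.

In spherical coordinates, x = ρ sin(φ) cos(θ), y = ρ sin(φ) sin(θ), z = ρ cos(φ), dV = ρ^2 sin(φ) dρ dφ dθ, with 0 ≤ ρ ≤ 4, 0 ≤ φ ≤ π, 0 ≤ θ ≤ 2π.

The integrand, after substitution and multiplying by the volume element, becomes (120) · ρ^2 sin(φ), so

    ∭_V (∇·F) dV = ∫_0^{2π} ∫_0^{π} ∫_0^{4} (120) · ρ^2 sin(φ) dρ dφ dθ.

Inner (ρ from 0 to 4): 2560sin(φ).
Middle (φ from 0 to π): 5120.
Outer (θ from 0 to 2π): 10240π.

Therefore ∯_{∂V} F · n dS = 10240π.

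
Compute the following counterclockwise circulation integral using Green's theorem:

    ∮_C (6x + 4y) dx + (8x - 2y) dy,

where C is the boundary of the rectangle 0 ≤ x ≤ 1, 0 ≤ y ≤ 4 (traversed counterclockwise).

Green's theorem converts the closed line integral into a double integral over the enclosed region D:

    ∮_C P dx + Q dy = ∬_D (∂Q/∂x - ∂P/∂y) dA.

Here P = 6x + 4y, Q = 8x - 2y, so

    ∂Q/∂x = 8,    ∂P/∂y = 4,
    ∂Q/∂x - ∂P/∂y = 4.

D is the region 0 ≤ x ≤ 1, 0 ≤ y ≤ 4. Evaluating the double integral:

    ∬_D (4) dA = ∫_0^{1} ∫_0^{4} (4) dy dx.

Inner (y from 0 to 4): 16.
Outer (x from 0 to 1): 16.

Therefore ∮_C P dx + Q dy = 16.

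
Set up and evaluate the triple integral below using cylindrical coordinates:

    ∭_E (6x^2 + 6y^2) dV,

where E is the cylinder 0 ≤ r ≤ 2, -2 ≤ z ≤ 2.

In cylindrical coordinates, x = r cos(θ), y = r sin(θ), z = z, and dV = r dr dθ dz.

The integrand becomes 6r^2, so

    ∭_E (6x^2 + 6y^2) dV = ∫_{0}^{2π} ∫_{0}^{2} ∫_{-2}^{2} (6r^2) · r dz dr dθ.

Inner (z): 24r^3.
Middle (r from 0 to 2): 96.
Outer (θ): 192π.

Therefore the triple integral equals 192π.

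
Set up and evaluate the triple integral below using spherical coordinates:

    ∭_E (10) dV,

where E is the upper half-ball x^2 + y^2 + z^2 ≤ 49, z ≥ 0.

In spherical coordinates, x = ρ sin(φ) cos(θ), y = ρ sin(φ) sin(θ), z = ρ cos(φ), and dV = ρ^2 sin(φ) dρ dφ dθ.

The integrand becomes 10, so

    ∭_E (10) dV = ∫_{0}^{2π} ∫_{0}^{π/2} ∫_{0}^{7} (10) · ρ^2 sin(φ) dρ dφ dθ.

Inner (ρ): 3430sin(φ)/3.
Middle (φ): 3430/3.
Outer (θ): 6860π/3.

Therefore the triple integral equals 6860π/3.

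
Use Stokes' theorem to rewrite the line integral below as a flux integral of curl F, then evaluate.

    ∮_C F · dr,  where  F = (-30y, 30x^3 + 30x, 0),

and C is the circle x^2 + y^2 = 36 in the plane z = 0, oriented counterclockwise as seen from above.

Let S be the flat disk x^2 + y^2 ≤ 36 in the plane z = 0, with upward unit normal n̂ = ẑ. By Stokes' theorem,

    ∮_C F · dr = ∬_S (∇ × F) · n̂ dS = ∬_D (curl F)_z dA,

where D is the disk x^2 + y^2 ≤ 36.

Compute the curl of F = (-30y, 30x^3 + 30x, 0):
    (∇ × F)_x = ∂F_z/∂y - ∂F_y/∂z = 0,
    (∇ × F)_y = ∂F_x/∂z - ∂F_z/∂x = 0,
    (∇ × F)_z = ∂F_y/∂x - ∂F_x/∂y = 90x^2 + 60.

On z = 0, (curl F)_z = 90x^2 + 60.

Convert to polar (x = r cos θ, y = r sin θ, dA = r dr dθ); the integrand becomes 90r^2cos(θ)^2 + 60, so

    ∬_D (curl F)_z dA = ∫_0^{2π} ∫_0^{6} (90r^2cos(θ)^2 + 60) · r dr dθ.

Inner (r from 0 to 6): 29160cos(θ)^2 + 1080.
Outer (θ from 0 to 2π): 31320π.

Therefore ∮_C F · dr = 31320π.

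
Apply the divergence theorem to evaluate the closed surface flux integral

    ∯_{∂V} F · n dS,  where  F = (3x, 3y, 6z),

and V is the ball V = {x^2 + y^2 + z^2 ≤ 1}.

By the divergence theorem,

    ∯_{∂V} F · n dS = ∭_V (∇ · F) dV.

Compute the divergence:
    ∇ · F = ∂F_x/∂x + ∂F_y/∂y + ∂F_z/∂z = 3 + 3 + 6 = 12.

In spherical coordinates, x = ρ sin(φ) cos(θ), y = ρ sin(φ) sin(θ), z = ρ cos(φ), dV = ρ^2 sin(φ) dρ dφ dθ, with 0 ≤ ρ ≤ 1, 0 ≤ φ ≤ π, 0 ≤ θ ≤ 2π.

The integrand, after substitution and multiplying by the volume element, becomes (12) · ρ^2 sin(φ), so

    ∭_V (∇·F) dV = ∫_0^{2π} ∫_0^{π} ∫_0^{1} (12) · ρ^2 sin(φ) dρ dφ dθ.

Inner (ρ from 0 to 1): 4sin(φ).
Middle (φ from 0 to π): 8.
Outer (θ from 0 to 2π): 16π.

Therefore ∯_{∂V} F · n dS = 16π.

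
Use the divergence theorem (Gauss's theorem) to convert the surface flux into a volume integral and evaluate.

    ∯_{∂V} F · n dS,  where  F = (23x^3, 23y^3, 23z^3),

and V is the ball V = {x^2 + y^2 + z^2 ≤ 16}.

By the divergence theorem,

    ∯_{∂V} F · n dS = ∭_V (∇ · F) dV.

Compute the divergence:
    ∇ · F = ∂F_x/∂x + ∂F_y/∂y + ∂F_z/∂z = 69x^2 + 69y^2 + 69z^2.

In spherical coordinates, x = ρ sin(φ) cos(θ), y = ρ sin(φ) sin(θ), z = ρ cos(φ), dV = ρ^2 sin(φ) dρ dφ dθ, with 0 ≤ ρ ≤ 4, 0 ≤ φ ≤ π, 0 ≤ θ ≤ 2π.

The integrand, after substitution and multiplying by the volume element, becomes (69ρ^2) · ρ^2 sin(φ), so

    ∭_V (∇·F) dV = ∫_0^{2π} ∫_0^{π} ∫_0^{4} (69ρ^2) · ρ^2 sin(φ) dρ dφ dθ.

Inner (ρ from 0 to 4): 70656sin(φ)/5.
Middle (φ from 0 to π): 141312/5.
Outer (θ from 0 to 2π): 282624π/5.

Therefore ∯_{∂V} F · n dS = 282624π/5.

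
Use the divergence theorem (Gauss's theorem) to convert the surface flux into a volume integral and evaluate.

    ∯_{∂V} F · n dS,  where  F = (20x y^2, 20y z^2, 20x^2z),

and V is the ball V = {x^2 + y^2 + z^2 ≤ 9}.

By the divergence theorem,

    ∯_{∂V} F · n dS = ∭_V (∇ · F) dV.

Compute the divergence:
    ∇ · F = ∂F_x/∂x + ∂F_y/∂y + ∂F_z/∂z = 20y^2 + 20z^2 + 20x^2 = 20x^2 + 20y^2 + 20z^2.

In spherical coordinates, x = ρ sin(φ) cos(θ), y = ρ sin(φ) sin(θ), z = ρ cos(φ), dV = ρ^2 sin(φ) dρ dφ dθ, with 0 ≤ ρ ≤ 3, 0 ≤ φ ≤ π, 0 ≤ θ ≤ 2π.

The integrand, after substitution and multiplying by the volume element, becomes (20ρ^2) · ρ^2 sin(φ), so

    ∭_V (∇·F) dV = ∫_0^{2π} ∫_0^{π} ∫_0^{3} (20ρ^2) · ρ^2 sin(φ) dρ dφ dθ.

Inner (ρ from 0 to 3): 972sin(φ).
Middle (φ from 0 to π): 1944.
Outer (θ from 0 to 2π): 3888π.

Therefore ∯_{∂V} F · n dS = 3888π.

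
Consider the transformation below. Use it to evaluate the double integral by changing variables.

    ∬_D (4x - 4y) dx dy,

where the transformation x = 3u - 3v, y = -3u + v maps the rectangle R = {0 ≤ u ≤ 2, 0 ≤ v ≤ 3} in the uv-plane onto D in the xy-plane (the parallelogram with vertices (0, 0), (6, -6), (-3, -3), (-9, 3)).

Compute the Jacobian determinant of (x, y) with respect to (u, v):

    ∂(x,y)/∂(u,v) = | 3  -3 | = (3)(1) - (-3)(-3) = -6.
                   | -3  1 |

Its absolute value is |J| = 6 (the area scaling factor).

Substituting x = 3u - 3v, y = -3u + v into the integrand,

    4x - 4y → 24u - 16v,

so the integral becomes

    ∬_R (24u - 16v) · |J| du dv = ∫_0^2 ∫_0^3 (144u - 96v) dv du.

Inner (v): 432u - 432.
Outer (u): 0.

Therefore ∬_D (4x - 4y) dx dy = 0.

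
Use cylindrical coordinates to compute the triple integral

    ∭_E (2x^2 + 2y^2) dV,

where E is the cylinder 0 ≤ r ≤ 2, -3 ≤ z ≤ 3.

In cylindrical coordinates, x = r cos(θ), y = r sin(θ), z = z, and dV = r dr dθ dz.

The integrand becomes 2r^2, so

    ∭_E (2x^2 + 2y^2) dV = ∫_{0}^{2π} ∫_{0}^{2} ∫_{-3}^{3} (2r^2) · r dz dr dθ.

Inner (z): 12r^3.
Middle (r from 0 to 2): 48.
Outer (θ): 96π.

Therefore the triple integral equals 96π.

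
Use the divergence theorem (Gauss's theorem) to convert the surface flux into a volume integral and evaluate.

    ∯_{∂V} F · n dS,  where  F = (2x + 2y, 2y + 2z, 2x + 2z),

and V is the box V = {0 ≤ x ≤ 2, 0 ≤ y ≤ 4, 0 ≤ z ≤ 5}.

By the divergence theorem,

    ∯_{∂V} F · n dS = ∭_V (∇ · F) dV.

Compute the divergence:
    ∇ · F = ∂F_x/∂x + ∂F_y/∂y + ∂F_z/∂z = 2 + 2 + 2 = 6.

V is a rectangular box, so dV = dx dy dz with 0 ≤ x ≤ 2, 0 ≤ y ≤ 4, 0 ≤ z ≤ 5.

Integrate (6) over V as an iterated integral:

    ∭_V (∇·F) dV = ∫_0^{2} ∫_0^{4} ∫_0^{5} (6) dz dy dx.

Inner (z from 0 to 5): 30.
Middle (y from 0 to 4): 120.
Outer (x from 0 to 2): 240.

Therefore ∯_{∂V} F · n dS = 240.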